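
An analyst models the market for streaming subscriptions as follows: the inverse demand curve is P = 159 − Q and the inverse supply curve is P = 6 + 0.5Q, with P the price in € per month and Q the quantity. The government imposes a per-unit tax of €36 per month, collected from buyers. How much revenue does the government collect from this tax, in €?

Inverting to Q(P) form: Qd = 159 − P; Qs = 2P − 12.
Without the tax, 159 − P = 2P − 12 gives 3P = 171, so P* = €57 and Q* = 102.
With the tax collected from buyers, demand (in seller-price terms) shifts: Qd = 159 − (P + 36).
Solving gives Q = 78 with buyers paying €81 and producers receiving €45 (the €36 wedge).
Revenue = t · Q = 36 · 78 = €2808.

Tax revenue = €2808.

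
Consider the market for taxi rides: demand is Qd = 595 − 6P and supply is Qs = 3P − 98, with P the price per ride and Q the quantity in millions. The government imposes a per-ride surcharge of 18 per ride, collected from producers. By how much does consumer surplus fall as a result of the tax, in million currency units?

Consumer surplus falls by 690 million.

Before the tax: set 595 − 6P = 3P − 98 → P* = 77, Q* = 133.
With the tax collected from producers, supply shifts: Qs = 3(P − 18) − 98.
New equilibrium: buyers pay 83, producers receive 65, Q = 97. (Wedge: Pb − Ps = 18.)
ΔCS is the trapezoid between Q = 97 and Q = 133 of height 6: ½ · (133 + 97) · 6 = 690.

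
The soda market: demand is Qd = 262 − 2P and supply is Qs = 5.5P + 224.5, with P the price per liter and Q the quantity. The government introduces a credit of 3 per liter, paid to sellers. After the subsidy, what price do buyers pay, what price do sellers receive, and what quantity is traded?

Buyers pay 2.8; sellers receive 5.8; quantity = 256.4.

Without the subsidy, 262 − 2P = 5.5P + 224.5 gives 7.5P = 37.5, so P* = 5 and Q* = 252.
With a per-unit subsidy paid to sellers, each receives P + 3 per unit sold, so supply becomes Qs = 5.5(P + 3) + 224.5.
Solving gives Q = 256.4 with buyers paying 2.8 and sellers receiving 5.8 (the 3 wedge).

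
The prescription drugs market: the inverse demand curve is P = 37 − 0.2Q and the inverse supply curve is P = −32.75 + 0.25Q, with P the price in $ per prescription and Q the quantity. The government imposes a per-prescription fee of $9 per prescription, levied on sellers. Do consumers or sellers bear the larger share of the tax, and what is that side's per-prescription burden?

Sellers bear the larger share: $5 per prescription.

Rewrite in direct form: Qd = 185 − 5P and Qs = 4P + 131.
Without the tax, 185 − 5P = 4P + 131 gives 9P = 54, so P* = $6 and Q* = 155.
With the tax collected from sellers, supply shifts: Qs = 4(P − 9) + 131.
Solving gives Q = 135 with consumers paying $10 and sellers receiving $1 (the $9 wedge).
Per-prescription burden: consumers $4, sellers $5.
Sellers take the larger share because supply is less price-elastic here (demand slope 5 vs supply slope 4).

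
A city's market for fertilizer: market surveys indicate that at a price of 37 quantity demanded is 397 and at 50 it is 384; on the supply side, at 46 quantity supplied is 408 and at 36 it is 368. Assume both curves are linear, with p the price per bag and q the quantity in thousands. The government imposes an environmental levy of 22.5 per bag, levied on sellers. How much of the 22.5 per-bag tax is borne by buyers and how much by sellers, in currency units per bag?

Buyers bear 18 per bag; sellers bear 4.5 per bag.

Demand slope: (384 − 397)/(50 − 37) = -1, so qd = 434 − p.
Supply slope: (368 − 408)/(36 − 46) = 4, so qs = 4p + 224.
Without the tax, 434 − p = 4p + 224 gives 5p = 210, so p* = 42 and q* = 392.
With the tax collected from sellers, supply shifts: qs = 4(p − 22.5) + 224.
New equilibrium: buyers pay 60, sellers receive 37.5, q = 374. (Wedge: pb − ps = 22.5.)
Burden on buyers: 18; on sellers: 4.5. (They sum to 22.5.)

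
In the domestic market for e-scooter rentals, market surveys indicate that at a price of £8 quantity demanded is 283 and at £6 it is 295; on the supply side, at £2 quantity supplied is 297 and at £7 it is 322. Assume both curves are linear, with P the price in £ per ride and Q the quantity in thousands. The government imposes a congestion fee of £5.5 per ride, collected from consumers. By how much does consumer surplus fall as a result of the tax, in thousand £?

Consumer surplus falls by £748.75 thousand.

Demand slope: (295 − 283)/(6 − 8) = -6, so Qd = 331 − 6P.
Supply slope: (322 − 297)/(7 − 2) = 5, so Qs = 5P + 287.
Without the tax, 331 − 6P = 5P + 287 gives 11P = 44, so P* = £4 and Q* = 307.
With the tax collected from consumers, demand (in seller-price terms) shifts: Qd = 331 − 6(P + 5.5).
Solving gives Q = 292 with consumers paying £6.5 and suppliers receiving £1 (the £5.5 wedge).
ΔCS is the trapezoid between Q = 292 and Q = 307 of height £2.5: ½ · (307 + 292) · 2.5 = £748.75.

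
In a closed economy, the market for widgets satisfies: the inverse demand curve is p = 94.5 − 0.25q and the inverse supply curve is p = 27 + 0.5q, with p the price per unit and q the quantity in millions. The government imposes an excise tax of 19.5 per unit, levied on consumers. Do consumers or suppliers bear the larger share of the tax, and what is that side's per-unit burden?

Suppliers bear the larger share: 13 per unit.

Rewrite in direct form: qd = 378 − 4p and qs = 2p − 54.
Before the tax: set 378 − 4p = 2p − 54 → p* = 72, q* = 90.
With the tax collected from consumers, demand (in seller-price terms) shifts: qd = 378 − 4(p + 19.5).
New equilibrium: consumers pay 78.5, suppliers receive 59, q = 64. (Wedge: pb − ps = 19.5.)
Per-unit burden: consumers 6.5, suppliers 13.
Suppliers take the larger share because supply is less price-elastic here (demand slope 4 vs supply slope 2).
The less price-elastic side of the market bears the larger share of a per-unit tax.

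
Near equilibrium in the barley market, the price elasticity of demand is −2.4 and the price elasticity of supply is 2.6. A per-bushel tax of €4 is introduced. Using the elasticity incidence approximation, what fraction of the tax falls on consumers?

Consumers' share ≈ 0.52.

Incidence ratio: consumers' share ≈ εs / (εs + |εd|) = 2.6 / (2.6 + 2.4) = 0.52.
Supply is the more elastic side, so consumers bear the larger share.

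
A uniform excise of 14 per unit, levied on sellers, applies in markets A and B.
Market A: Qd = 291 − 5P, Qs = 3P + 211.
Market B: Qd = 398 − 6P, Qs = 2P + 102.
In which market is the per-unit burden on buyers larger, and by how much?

Market A, by 1.75.

Market A: pre-tax P* = 10, Q* = 241; post-tax Q = 214.75; per-unit burden on buyers = 5.25.
Market B: pre-tax P* = 37, Q* = 176; post-tax Q = 155; per-unit burden on buyers = 3.5.
Difference: 5.25 vs 3.5 → market A is larger by 1.75.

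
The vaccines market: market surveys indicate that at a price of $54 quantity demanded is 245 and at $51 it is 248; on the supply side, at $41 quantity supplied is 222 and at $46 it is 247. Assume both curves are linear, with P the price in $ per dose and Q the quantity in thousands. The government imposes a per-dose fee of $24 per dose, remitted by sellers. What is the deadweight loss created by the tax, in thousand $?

Demand slope: (248 − 245)/(51 − 54) = -1, so Qd = 299 − P.
Supply slope: (247 − 222)/(46 − 41) = 5, so Qs = 5P + 17.
Without the tax, 299 − P = 5P + 17 gives 6P = 282, so P* = $47 and Q* = 252.
With the tax collected from sellers, supply shifts: Qs = 5(P − 24) + 17.
Solving gives Q = 232 with buyers paying $67 and sellers receiving $43 (the $24 wedge).
Quantity falls by |ΔQ| = |252 − 232| = 20.
DWL = ½ · t · |ΔQ| = ½ · 24 · 20 = $240.

Deadweight loss = $240 thousand.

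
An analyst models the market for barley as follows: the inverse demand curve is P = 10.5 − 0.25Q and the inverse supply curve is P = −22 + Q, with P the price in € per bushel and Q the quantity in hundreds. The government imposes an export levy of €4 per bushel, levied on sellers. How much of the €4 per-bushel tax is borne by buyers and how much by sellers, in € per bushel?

Buyers bear €0.8 per bushel; sellers bear €3.2 per bushel.

Inverting to Q(P) form: Qd = 42 − 4P; Qs = P + 22.
Without the tax, 42 − 4P = P + 22 gives 5P = 20, so P* = €4 and Q* = 26.
With the tax collected from sellers, supply shifts: Qs = (P − 4) + 22.
New equilibrium: buyers pay €4.8, sellers receive €0.8, Q = 22.8. (Wedge: Pb − Ps = 4.)
Burden on buyers: €0.8; on sellers: €3.2. (They sum to €4.)
The less price-elastic side of the market bears the larger share of a per-unit tax.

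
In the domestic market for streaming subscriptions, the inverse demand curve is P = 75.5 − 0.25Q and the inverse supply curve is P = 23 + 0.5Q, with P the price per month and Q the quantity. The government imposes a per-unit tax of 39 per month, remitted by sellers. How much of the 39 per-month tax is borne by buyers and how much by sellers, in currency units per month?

Buyers bear 13 per month; sellers bear 26 per month.

Rewrite in direct form: Qd = 302 − 4P and Qs = 2P − 46.
Without the tax, 302 − 4P = 2P − 46 gives 6P = 348, so P* = 58 and Q* = 70.
With the tax collected from sellers, supply shifts: Qs = 2(P − 39) − 46.
New equilibrium: buyers pay 71, sellers receive 32, Q = 18. (Wedge: Pb − Ps = 39.)
Burden on buyers: 13; on sellers: 26. (They sum to 39.)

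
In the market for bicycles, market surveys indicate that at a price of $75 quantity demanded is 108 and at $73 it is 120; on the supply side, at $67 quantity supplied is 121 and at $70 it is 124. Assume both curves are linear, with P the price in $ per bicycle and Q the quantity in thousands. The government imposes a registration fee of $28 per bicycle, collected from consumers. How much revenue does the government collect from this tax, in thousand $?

Tax revenue = $2856 thousand.

Demand slope: (120 − 108)/(73 − 75) = -6, so Qd = 558 − 6P.
Supply slope: (124 − 121)/(70 − 67) = 1, so Qs = P + 54.
Without the tax, 558 − 6P = P + 54 gives 7P = 504, so P* = $72 and Q* = 126.
With the tax collected from consumers, demand (in seller-price terms) shifts: Qd = 558 − 6(P + 28).
Solving gives Q = 102 with consumers paying $76 and sellers receiving $48 (the $28 wedge).
Revenue = t · Q = 28 · 102 = $2856.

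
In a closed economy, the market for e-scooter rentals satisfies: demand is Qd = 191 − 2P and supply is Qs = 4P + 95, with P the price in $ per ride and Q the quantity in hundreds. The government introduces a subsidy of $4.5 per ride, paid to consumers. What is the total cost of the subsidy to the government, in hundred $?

Government outlay = $742.5 hundred.

Before the subsidy: set 191 − 2P = 4P + 95 → P* = $16, Q* = 159.
With a per-unit subsidy paid to consumers, each effectively pays P − 4.5, so demand becomes Qd = 191 − 2(P − 4.5).
Solving gives Q = 165 with consumers paying $13 and producers receiving $17.5 (the $4.5 wedge).
Outlay = t · Q = 4.5 · 165 = $742.5.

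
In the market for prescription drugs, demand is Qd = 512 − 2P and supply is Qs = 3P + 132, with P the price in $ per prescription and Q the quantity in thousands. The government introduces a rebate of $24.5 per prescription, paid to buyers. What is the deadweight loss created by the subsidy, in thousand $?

Deadweight loss = $360.15 thousand.

Without the subsidy, 512 − 2P = 3P + 132 gives 5P = 380, so P* = $76 and Q* = 360.
With a per-unit subsidy paid to buyers, each effectively pays P − 24.5, so demand becomes Qd = 512 − 2(P − 24.5).
New equilibrium: buyers pay $61.3, producers receive $85.8, Q = 389.4. (Wedge: Pb − Ps = −24.5.)
Quantity rises by |ΔQ| = |360 − 389.4| = 29.4.
DWL = ½ · t · |ΔQ| = ½ · 24.5 · 29.4 = $360.15.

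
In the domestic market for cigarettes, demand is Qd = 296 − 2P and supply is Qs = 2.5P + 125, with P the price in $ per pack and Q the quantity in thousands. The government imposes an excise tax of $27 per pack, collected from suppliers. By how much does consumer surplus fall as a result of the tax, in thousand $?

Before the tax: set 296 − 2P = 2.5P + 125 → P* = $38, Q* = 220.
With the tax collected from suppliers, supply shifts: Qs = 2.5(P − 27) + 125.
Solving gives Q = 190 with consumers paying $53 and suppliers receiving $26 (the $27 wedge).
ΔCS is the trapezoid between Q = 190 and Q = 220 of height $15: ½ · (220 + 190) · 15 = $3075.

Consumer surplus falls by $3075 thousand.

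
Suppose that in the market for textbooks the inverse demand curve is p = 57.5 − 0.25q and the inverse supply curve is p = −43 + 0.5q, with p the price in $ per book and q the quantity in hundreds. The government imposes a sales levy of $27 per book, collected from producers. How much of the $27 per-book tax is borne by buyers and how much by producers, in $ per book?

Inverting to q(p) form: qd = 230 − 4p; qs = 2p + 86.
Before the tax: set 230 − 4p = 2p + 86 → p* = $24, q* = 134.
With the tax collected from producers, supply shifts: qs = 2(p − 27) + 86.
Solving gives q = 98 with buyers paying $33 and producers receiving $6 (the $27 wedge).
Burden on buyers: $9; on producers: $18. (They sum to $27.)
The less price-elastic side of the market bears the larger share of a per-unit tax.

Buyers bear $9 per book; producers bear $18 per book.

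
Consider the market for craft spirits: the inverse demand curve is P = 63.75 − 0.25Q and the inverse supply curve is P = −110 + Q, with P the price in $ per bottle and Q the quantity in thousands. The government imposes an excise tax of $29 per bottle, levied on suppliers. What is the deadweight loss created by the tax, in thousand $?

Deadweight loss = $336.4 thousand.

Inverting to Q(P) form: Qd = 255 − 4P; Qs = P + 110.
Before the tax: set 255 − 4P = P + 110 → P* = $29, Q* = 139.
With the tax collected from suppliers, supply shifts: Qs = (P − 29) + 110.
Solving gives Q = 115.8 with buyers paying $34.8 and suppliers receiving $5.8 (the $29 wedge).
Quantity falls by |ΔQ| = |139 − 115.8| = 23.2.
DWL = ½ · t · |ΔQ| = ½ · 29 · 23.2 = $336.4.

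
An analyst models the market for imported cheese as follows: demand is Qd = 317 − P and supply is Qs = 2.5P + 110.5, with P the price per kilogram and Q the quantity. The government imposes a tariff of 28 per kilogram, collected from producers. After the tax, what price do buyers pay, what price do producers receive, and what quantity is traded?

Without the tax, 317 − P = 2.5P + 110.5 gives 3.5P = 206.5, so P* = 59 and Q* = 258.
With the tax collected from producers, supply shifts: Qs = 2.5(P − 28) + 110.5.
Solving gives Q = 238 with buyers paying 79 and producers receiving 51 (the 28 wedge).
The less price-elastic side of the market bears the larger share of a per-unit tax.

Buyers pay 79; producers receive 51; quantity = 238.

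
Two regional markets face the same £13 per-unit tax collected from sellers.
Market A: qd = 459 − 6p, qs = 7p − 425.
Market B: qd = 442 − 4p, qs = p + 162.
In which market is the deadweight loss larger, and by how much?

Market A: pre-tax p* = £68, q* = 51; post-tax q = 9; deadweight loss = £273.
Market B: pre-tax p* = £56, q* = 218; post-tax q = 207.6; deadweight loss = £67.6.
Difference: £273 vs £67.6 → market A is larger by £205.4.

Market A, by £205.4.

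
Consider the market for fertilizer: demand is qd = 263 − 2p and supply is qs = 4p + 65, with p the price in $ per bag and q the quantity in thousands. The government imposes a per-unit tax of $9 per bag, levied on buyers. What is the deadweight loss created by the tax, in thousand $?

Without the tax, 263 − 2p = 4p + 65 gives 6p = 198, so p* = $33 and q* = 197.
With the tax collected from buyers, demand (in seller-price terms) shifts: qd = 263 − 2(p + 9).
New equilibrium: buyers pay $39, suppliers receive $30, q = 185. (Wedge: pb − ps = 9.)
Quantity falls by |ΔQ| = |197 − 185| = 12.
DWL = ½ · t · |ΔQ| = ½ · 9 · 12 = $54.

Deadweight loss = $54 thousand.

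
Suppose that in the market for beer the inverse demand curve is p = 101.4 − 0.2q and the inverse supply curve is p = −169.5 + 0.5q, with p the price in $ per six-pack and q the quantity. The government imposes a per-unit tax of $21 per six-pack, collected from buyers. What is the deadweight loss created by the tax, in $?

Deadweight loss = $315.

Inverting to q(p) form: qd = 507 − 5p; qs = 2p + 339.
Before the tax: set 507 − 5p = 2p + 339 → p* = $24, q* = 387.
With the tax collected from buyers, demand (in seller-price terms) shifts: qd = 507 − 5(p + 21).
Solving gives q = 357 with buyers paying $30 and sellers receiving $9 (the $21 wedge).
Quantity falls by |ΔQ| = |387 − 357| = 30.
DWL = ½ · t · |ΔQ| = ½ · 21 · 30 = $315.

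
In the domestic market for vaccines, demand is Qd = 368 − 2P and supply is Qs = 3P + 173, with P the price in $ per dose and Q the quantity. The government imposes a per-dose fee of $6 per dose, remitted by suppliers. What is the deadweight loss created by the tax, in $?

Before the tax: set 368 − 2P = 3P + 173 → P* = $39, Q* = 290.
With the tax collected from suppliers, supply shifts: Qs = 3(P − 6) + 173.
New equilibrium: consumers pay $42.6, suppliers receive $36.6, Q = 282.8. (Wedge: Pb − Ps = 6.)
Quantity falls by |ΔQ| = |290 − 282.8| = 7.2.
DWL = ½ · t · |ΔQ| = ½ · 6 · 7.2 = $21.6.

Deadweight loss = $21.6.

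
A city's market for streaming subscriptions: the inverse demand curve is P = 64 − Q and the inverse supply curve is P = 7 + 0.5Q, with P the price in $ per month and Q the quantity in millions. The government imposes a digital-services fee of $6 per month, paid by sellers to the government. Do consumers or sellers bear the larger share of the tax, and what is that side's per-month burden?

Inverting to Q(P) form: Qd = 64 − P; Qs = 2P − 14.
Without the tax, 64 − P = 2P − 14 gives 3P = 78, so P* = $26 and Q* = 38.
With the tax collected from sellers, supply shifts: Qs = 2(P − 6) − 14.
New equilibrium: consumers pay $30, sellers receive $24, Q = 34. (Wedge: Pb − Ps = 6.)
Per-month burden: consumers $4, sellers $2.
Consumers take the larger share because demand is less price-elastic here (demand slope 1 vs supply slope 2).
The less price-elastic side of the market bears the larger share of a per-unit tax.

Consumers bear the larger share: $4 per month.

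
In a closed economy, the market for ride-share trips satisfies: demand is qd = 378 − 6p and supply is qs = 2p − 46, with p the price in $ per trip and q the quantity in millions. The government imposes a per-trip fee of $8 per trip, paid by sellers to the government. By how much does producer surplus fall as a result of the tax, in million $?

Without the tax, 378 − 6p = 2p − 46 gives 8p = 424, so p* = $53 and q* = 60.
With the tax collected from sellers, supply shifts: qs = 2(p − 8) − 46.
New equilibrium: consumers pay $55, sellers receive $47, q = 48. (Wedge: pb − ps = 8.)
ΔPS is the trapezoid between Q = 48 and Q = 60 of height $6: ½ · (60 + 48) · 6 = $324.

Producer surplus falls by $324 million.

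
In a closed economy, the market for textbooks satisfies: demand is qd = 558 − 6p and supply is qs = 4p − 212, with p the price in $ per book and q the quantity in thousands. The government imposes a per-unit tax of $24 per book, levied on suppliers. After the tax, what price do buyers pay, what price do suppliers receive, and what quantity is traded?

Before the tax: set 558 − 6p = 4p − 212 → p* = $77, q* = 96.
With the tax collected from suppliers, supply shifts: qs = 4(p − 24) − 212.
New equilibrium: buyers pay $86.6, suppliers receive $62.6, q = 38.4. (Wedge: pb − ps = 24.)

Buyers pay $86.6; suppliers receive $62.6; quantity = 38.4.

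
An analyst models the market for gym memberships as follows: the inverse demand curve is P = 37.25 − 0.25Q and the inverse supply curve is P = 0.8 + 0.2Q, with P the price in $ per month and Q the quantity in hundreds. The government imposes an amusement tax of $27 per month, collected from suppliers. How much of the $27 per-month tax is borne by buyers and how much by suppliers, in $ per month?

Inverting to Q(P) form: Qd = 149 − 4P; Qs = 5P − 4.
Without the tax, 149 − 4P = 5P − 4 gives 9P = 153, so P* = $17 and Q* = 81.
With the tax collected from suppliers, supply shifts: Qs = 5(P − 27) − 4.
New equilibrium: buyers pay $32, suppliers receive $5, Q = 21. (Wedge: Pb − Ps = 27.)
Burden on buyers: $15; on suppliers: $12. (They sum to $27.)

Buyers bear $15 per month; suppliers bear $12 per month.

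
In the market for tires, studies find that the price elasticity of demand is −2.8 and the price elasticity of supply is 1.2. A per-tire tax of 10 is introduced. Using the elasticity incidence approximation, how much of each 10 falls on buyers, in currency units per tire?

Incidence ratio: buyers' share ≈ εs / (εs + |εd|) = 1.2 / (1.2 + 2.8) = 0.3.
So buyers bear ≈ 0.3 × 10 = 3; suppliers bear 7.

Buyers bear ≈ 3 per tire.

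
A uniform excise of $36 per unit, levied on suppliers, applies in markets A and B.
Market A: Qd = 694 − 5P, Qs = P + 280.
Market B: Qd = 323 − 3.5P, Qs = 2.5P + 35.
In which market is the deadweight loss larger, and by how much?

Market B, by $405.

Market A: pre-tax P* = $69, Q* = 349; post-tax Q = 319; deadweight loss = $540.
Market B: pre-tax P* = $48, Q* = 155; post-tax Q = 102.5; deadweight loss = $945.
Difference: $540 vs $945 → market B is larger by $405.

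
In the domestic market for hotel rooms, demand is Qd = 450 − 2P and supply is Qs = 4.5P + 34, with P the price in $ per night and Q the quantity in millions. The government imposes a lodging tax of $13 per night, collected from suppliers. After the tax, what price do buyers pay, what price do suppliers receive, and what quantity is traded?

Without the tax, 450 − 2P = 4.5P + 34 gives 6.5P = 416, so P* = $64 and Q* = 322.
With the tax collected from suppliers, supply shifts: Qs = 4.5(P − 13) + 34.
New equilibrium: buyers pay $73, suppliers receive $60, Q = 304. (Wedge: Pb − Ps = 13.)

Buyers pay $73; suppliers receive $60; quantity = 304.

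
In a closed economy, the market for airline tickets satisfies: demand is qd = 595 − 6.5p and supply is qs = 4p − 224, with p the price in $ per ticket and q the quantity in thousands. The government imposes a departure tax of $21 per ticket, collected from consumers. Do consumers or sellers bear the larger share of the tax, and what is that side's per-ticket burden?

Sellers bear the larger share: $13 per ticket.

Before the tax: set 595 − 6.5p = 4p − 224 → p* = $78, q* = 88.
With the tax collected from consumers, demand (in seller-price terms) shifts: qd = 595 − 6.5(p + 21).
New equilibrium: consumers pay $86, sellers receive $65, q = 36. (Wedge: pb − ps = 21.)
Per-ticket burden: consumers $8, sellers $13.
Sellers take the larger share because supply is less price-elastic here (demand slope 6.5 vs supply slope 4).
The less price-elastic side of the market bears the larger share of a per-unit tax.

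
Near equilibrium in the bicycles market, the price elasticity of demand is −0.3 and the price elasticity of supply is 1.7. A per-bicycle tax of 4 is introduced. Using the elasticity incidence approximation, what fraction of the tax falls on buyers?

Incidence ratio: buyers' share ≈ εs / (εs + |εd|) = 1.7 / (1.7 + 0.3) = 0.85.
Supply is the more elastic side, so buyers bear the larger share.

Buyers' share ≈ 0.85.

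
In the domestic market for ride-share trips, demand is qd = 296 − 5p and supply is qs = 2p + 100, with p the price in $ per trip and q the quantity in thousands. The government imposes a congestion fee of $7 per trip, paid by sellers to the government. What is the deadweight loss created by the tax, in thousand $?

Deadweight loss = $35 thousand.

Before the tax: set 296 − 5p = 2p + 100 → p* = $28, q* = 156.
With the tax collected from sellers, supply shifts: qs = 2(p − 7) + 100.
New equilibrium: buyers pay $30, sellers receive $23, q = 146. (Wedge: pb − ps = 7.)
Quantity falls by |ΔQ| = |156 − 146| = 10.
DWL = ½ · t · |ΔQ| = ½ · 7 · 10 = $35.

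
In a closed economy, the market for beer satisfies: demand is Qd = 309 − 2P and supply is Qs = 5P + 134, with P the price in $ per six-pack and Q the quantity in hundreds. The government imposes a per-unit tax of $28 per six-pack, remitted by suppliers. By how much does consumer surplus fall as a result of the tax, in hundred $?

Before the tax: set 309 − 2P = 5P + 134 → P* = $25, Q* = 259.
With the tax collected from suppliers, supply shifts: Qs = 5(P − 28) + 134.
New equilibrium: consumers pay $45, suppliers receive $17, Q = 219. (Wedge: Pb − Ps = 28.)
ΔCS is the trapezoid between Q = 219 and Q = 259 of height $20: ½ · (259 + 219) · 20 = $4780.

Consumer surplus falls by $4780 hundred.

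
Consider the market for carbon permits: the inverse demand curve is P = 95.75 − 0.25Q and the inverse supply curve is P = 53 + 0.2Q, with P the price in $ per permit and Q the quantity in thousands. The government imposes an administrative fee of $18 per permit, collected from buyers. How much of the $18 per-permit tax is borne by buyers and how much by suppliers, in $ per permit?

Inverting to Q(P) form: Qd = 383 − 4P; Qs = 5P − 265.
Without the tax, 383 − 4P = 5P − 265 gives 9P = 648, so P* = $72 and Q* = 95.
With the tax collected from buyers, demand (in seller-price terms) shifts: Qd = 383 − 4(P + 18).
Solving gives Q = 55 with buyers paying $82 and suppliers receiving $64 (the $18 wedge).
Burden on buyers: $10; on suppliers: $8. (They sum to $18.)

Buyers bear $10 per permit; suppliers bear $8 per permit.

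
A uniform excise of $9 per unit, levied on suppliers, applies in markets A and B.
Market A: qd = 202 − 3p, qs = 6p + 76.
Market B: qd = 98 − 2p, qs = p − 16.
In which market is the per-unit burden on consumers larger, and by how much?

Market A: pre-tax p* = $14, q* = 160; post-tax q = 142; per-unit burden on consumers = $6.
Market B: pre-tax p* = $38, q* = 22; post-tax q = 16; per-unit burden on consumers = $3.
Difference: $6 vs $3 → market A is larger by $3.

Market A, by $3.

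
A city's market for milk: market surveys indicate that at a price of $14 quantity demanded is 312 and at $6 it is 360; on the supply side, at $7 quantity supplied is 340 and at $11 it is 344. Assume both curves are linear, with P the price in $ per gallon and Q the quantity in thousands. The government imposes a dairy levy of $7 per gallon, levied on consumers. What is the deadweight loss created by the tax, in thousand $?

Demand slope: (360 − 312)/(6 − 14) = -6, so Qd = 396 − 6P.
Supply slope: (344 − 340)/(11 − 7) = 1, so Qs = P + 333.
Without the tax, 396 − 6P = P + 333 gives 7P = 63, so P* = $9 and Q* = 342.
With the tax collected from consumers, demand (in seller-price terms) shifts: Qd = 396 − 6(P + 7).
New equilibrium: consumers pay $10, suppliers receive $3, Q = 336. (Wedge: Pb − Ps = 7.)
Quantity falls by |ΔQ| = |342 − 336| = 6.
DWL = ½ · t · |ΔQ| = ½ · 7 · 6 = $21.

Deadweight loss = $21 thousand.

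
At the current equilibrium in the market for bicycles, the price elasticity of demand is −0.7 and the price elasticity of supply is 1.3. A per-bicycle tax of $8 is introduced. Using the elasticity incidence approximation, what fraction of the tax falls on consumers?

Consumers' share ≈ 0.65.

Incidence ratio: consumers' share ≈ εs / (εs + |εd|) = 1.3 / (1.3 + 0.7) = 0.65.
Supply is the more elastic side, so consumers bear the larger share.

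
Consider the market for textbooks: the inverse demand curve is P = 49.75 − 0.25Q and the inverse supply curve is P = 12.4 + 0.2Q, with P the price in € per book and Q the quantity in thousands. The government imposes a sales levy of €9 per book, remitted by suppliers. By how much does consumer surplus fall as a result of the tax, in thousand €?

Consumer surplus falls by €365 thousand.

Inverting to Q(P) form: Qd = 199 − 4P; Qs = 5P − 62.
Without the tax, 199 − 4P = 5P − 62 gives 9P = 261, so P* = €29 and Q* = 83.
With the tax collected from suppliers, supply shifts: Qs = 5(P − 9) − 62.
New equilibrium: consumers pay €34, suppliers receive €25, Q = 63. (Wedge: Pb − Ps = 9.)
ΔCS is the trapezoid between Q = 63 and Q = 83 of height €5: ½ · (83 + 63) · 5 = €365.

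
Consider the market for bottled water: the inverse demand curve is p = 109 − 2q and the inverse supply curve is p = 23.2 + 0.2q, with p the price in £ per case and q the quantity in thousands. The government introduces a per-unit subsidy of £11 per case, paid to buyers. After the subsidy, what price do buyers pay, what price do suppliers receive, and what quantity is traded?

Rewrite in direct form: qd = 54.5 − 0.5p and qs = 5p − 116.
Before the subsidy: set 54.5 − 0.5p = 5p − 116 → p* = £31, q* = 39.
With a per-unit subsidy paid to buyers, each effectively pays p − 11, so demand becomes qd = 54.5 − 0.5(p − 11).
Solving gives q = 44 with buyers paying £21 and suppliers receiving £32 (the £11 wedge).

Buyers pay £21; suppliers receive £32; quantity = 44.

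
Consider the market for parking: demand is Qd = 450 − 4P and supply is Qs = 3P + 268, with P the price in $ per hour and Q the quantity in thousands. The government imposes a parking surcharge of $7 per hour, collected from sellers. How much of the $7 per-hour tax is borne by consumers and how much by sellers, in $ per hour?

Before the tax: set 450 − 4P = 3P + 268 → P* = $26, Q* = 346.
With the tax collected from sellers, supply shifts: Qs = 3(P − 7) + 268.
Solving gives Q = 334 with consumers paying $29 and sellers receiving $22 (the $7 wedge).
Burden on consumers: $3; on sellers: $4. (They sum to $7.)
The less price-elastic side of the market bears the larger share of a per-unit tax.

Consumers bear $3 per hour; sellers bear $4 per hour.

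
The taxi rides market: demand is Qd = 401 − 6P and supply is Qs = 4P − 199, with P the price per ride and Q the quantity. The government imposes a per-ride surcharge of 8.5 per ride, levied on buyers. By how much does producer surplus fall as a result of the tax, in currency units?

Producer surplus falls by 157.08.

Before the tax: set 401 − 6P = 4P − 199 → P* = 60, Q* = 41.
With the tax collected from buyers, demand (in seller-price terms) shifts: Qd = 401 − 6(P + 8.5).
New equilibrium: buyers pay 63.4, suppliers receive 54.9, Q = 20.6. (Wedge: Pb − Ps = 8.5.)
ΔPS is the trapezoid between Q = 20.6 and Q = 41 of height 5.1: ½ · (41 + 20.6) · 5.1 = 157.08.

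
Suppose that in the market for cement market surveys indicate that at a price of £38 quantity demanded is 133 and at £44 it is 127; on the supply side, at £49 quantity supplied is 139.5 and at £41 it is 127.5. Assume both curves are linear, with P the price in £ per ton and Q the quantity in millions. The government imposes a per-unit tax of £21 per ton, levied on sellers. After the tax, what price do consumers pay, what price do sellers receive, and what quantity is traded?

Demand slope: (127 − 133)/(44 − 38) = -1, so Qd = 171 − P.
Supply slope: (127.5 − 139.5)/(41 − 49) = 1.5, so Qs = 1.5P + 66.
Before the tax: set 171 − P = 1.5P + 66 → P* = £42, Q* = 129.
With the tax collected from sellers, supply shifts: Qs = 1.5(P − 21) + 66.
Solving gives Q = 116.4 with consumers paying £54.6 and sellers receiving £33.6 (the £21 wedge).
The less price-elastic side of the market bears the larger share of a per-unit tax.

Consumers pay £54.6; sellers receive £33.6; quantity = 116.4.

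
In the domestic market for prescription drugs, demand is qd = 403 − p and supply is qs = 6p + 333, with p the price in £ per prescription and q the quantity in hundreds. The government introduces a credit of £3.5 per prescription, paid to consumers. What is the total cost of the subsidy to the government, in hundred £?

Without the subsidy, 403 − p = 6p + 333 gives 7p = 70, so p* = £10 and q* = 393.
With a per-unit subsidy paid to consumers, each effectively pays p − 3.5, so demand becomes qd = 403 − (p − 3.5).
Solving gives q = 396 with consumers paying £7 and producers receiving £10.5 (the £3.5 wedge).
Outlay = t · Q = 3.5 · 396 = £1386.

Government outlay = £1386 hundred.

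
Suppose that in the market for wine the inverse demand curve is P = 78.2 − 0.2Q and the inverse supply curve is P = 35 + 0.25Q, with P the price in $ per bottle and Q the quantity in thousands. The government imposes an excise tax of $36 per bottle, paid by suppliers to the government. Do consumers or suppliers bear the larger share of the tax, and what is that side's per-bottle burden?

Inverting to Q(P) form: Qd = 391 − 5P; Qs = 4P − 140.
Before the tax: set 391 − 5P = 4P − 140 → P* = $59, Q* = 96.
With the tax collected from suppliers, supply shifts: Qs = 4(P − 36) − 140.
Solving gives Q = 16 with consumers paying $75 and suppliers receiving $39 (the $36 wedge).
Per-bottle burden: consumers $16, suppliers $20.
Suppliers take the larger share because supply is less price-elastic here (demand slope 5 vs supply slope 4).

Suppliers bear the larger share: $20 per bottle.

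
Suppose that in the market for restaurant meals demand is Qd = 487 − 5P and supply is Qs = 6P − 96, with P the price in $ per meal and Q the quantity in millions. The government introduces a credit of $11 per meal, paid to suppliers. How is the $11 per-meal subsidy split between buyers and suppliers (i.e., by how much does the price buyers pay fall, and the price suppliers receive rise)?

Buyers gain $6 per meal; suppliers gain $5 per meal.

Before the subsidy: set 487 − 5P = 6P − 96 → P* = $53, Q* = 222.
With a per-unit subsidy paid to suppliers, each receives P + 11 per unit sold, so supply becomes Qs = 6(P + 11) − 96.
Solving gives Q = 252 with buyers paying $47 and suppliers receiving $58 (the $11 wedge).
Gain to buyers: $6; to suppliers: $5. (They sum to $11.)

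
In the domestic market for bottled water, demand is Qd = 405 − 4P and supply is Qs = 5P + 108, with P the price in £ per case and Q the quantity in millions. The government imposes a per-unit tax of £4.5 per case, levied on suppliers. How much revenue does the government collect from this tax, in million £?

Tax revenue = £1183.5 million.

Before the tax: set 405 − 4P = 5P + 108 → P* = £33, Q* = 273.
With the tax collected from suppliers, supply shifts: Qs = 5(P − 4.5) + 108.
Solving gives Q = 263 with consumers paying £35.5 and suppliers receiving £31 (the £4.5 wedge).
Revenue = t · Q = 4.5 · 263 = £1183.5.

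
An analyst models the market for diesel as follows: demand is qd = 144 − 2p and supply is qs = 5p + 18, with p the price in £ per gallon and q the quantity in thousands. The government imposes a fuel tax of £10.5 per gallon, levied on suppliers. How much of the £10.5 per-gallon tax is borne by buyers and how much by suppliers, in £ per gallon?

Buyers bear £7.5 per gallon; suppliers bear £3 per gallon.

Before the tax: set 144 − 2p = 5p + 18 → p* = £18, q* = 108.
With the tax collected from suppliers, supply shifts: qs = 5(p − 10.5) + 18.
Solving gives q = 93 with buyers paying £25.5 and suppliers receiving £15 (the £10.5 wedge).
Burden on buyers: £7.5; on suppliers: £3. (They sum to £10.5.)
The less price-elastic side of the market bears the larger share of a per-unit tax.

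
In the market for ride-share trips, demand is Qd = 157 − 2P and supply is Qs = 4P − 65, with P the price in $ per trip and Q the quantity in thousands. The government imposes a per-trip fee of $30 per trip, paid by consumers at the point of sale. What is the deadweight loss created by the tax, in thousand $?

Before the tax: set 157 − 2P = 4P − 65 → P* = $37, Q* = 83.
With the tax collected from consumers, demand (in seller-price terms) shifts: Qd = 157 − 2(P + 30).
New equilibrium: consumers pay $57, sellers receive $27, Q = 43. (Wedge: Pb − Ps = 30.)
Quantity falls by |ΔQ| = |83 − 43| = 40.
DWL = ½ · t · |ΔQ| = ½ · 30 · 40 = $600.

Deadweight loss = $600 thousand.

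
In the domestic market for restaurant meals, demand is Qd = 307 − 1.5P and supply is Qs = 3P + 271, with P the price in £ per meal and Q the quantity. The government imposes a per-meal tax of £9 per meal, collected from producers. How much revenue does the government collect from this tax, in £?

Without the tax, 307 − 1.5P = 3P + 271 gives 4.5P = 36, so P* = £8 and Q* = 295.
With the tax collected from producers, supply shifts: Qs = 3(P − 9) + 271.
New equilibrium: buyers pay £14, producers receive £5, Q = 286. (Wedge: Pb − Ps = 9.)
Revenue = t · Q = 9 · 286 = £2574.

Tax revenue = £2574.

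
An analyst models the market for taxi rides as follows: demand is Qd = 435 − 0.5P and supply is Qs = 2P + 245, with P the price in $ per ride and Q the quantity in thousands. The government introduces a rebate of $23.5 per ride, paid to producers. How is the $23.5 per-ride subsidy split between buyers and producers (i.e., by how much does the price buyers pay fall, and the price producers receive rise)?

Before the subsidy: set 435 − 0.5P = 2P + 245 → P* = $76, Q* = 397.
With a per-unit subsidy paid to producers, each receives P + 23.5 per unit sold, so supply becomes Qs = 2(P + 23.5) + 245.
New equilibrium: buyers pay $57.2, producers receive $80.7, Q = 406.4. (Wedge: Pb − Ps = −23.5.)
Gain to buyers: $18.8; to producers: $4.7. (They sum to $23.5.)

Buyers gain $18.8 per ride; producers gain $4.7 per ride.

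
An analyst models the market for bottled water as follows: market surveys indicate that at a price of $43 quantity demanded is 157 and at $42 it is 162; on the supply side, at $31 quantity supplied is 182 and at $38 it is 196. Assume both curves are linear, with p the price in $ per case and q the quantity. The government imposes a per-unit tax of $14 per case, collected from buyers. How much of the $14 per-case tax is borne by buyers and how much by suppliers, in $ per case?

Demand slope: (162 − 157)/(42 − 43) = -5, so qd = 372 − 5p.
Supply slope: (196 − 182)/(38 − 31) = 2, so qs = 2p + 120.
Without the tax, 372 − 5p = 2p + 120 gives 7p = 252, so p* = $36 and q* = 192.
With the tax collected from buyers, demand (in seller-price terms) shifts: qd = 372 − 5(p + 14).
New equilibrium: buyers pay $40, suppliers receive $26, q = 172. (Wedge: pb − ps = 14.)
Burden on buyers: $4; on suppliers: $10. (They sum to $14.)
The less price-elastic side of the market bears the larger share of a per-unit tax.

Buyers bear $4 per case; suppliers bear $10 per case.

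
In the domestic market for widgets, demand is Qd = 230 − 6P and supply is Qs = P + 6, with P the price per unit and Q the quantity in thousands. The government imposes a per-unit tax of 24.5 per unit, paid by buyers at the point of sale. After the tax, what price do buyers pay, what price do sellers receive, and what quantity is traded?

Before the tax: set 230 − 6P = P + 6 → P* = 32, Q* = 38.
With the tax collected from buyers, demand (in seller-price terms) shifts: Qd = 230 − 6(P + 24.5).
New equilibrium: buyers pay 35.5, sellers receive 11, Q = 17. (Wedge: Pb − Ps = 24.5.)

Buyers pay 35.5; sellers receive 11; quantity = 17.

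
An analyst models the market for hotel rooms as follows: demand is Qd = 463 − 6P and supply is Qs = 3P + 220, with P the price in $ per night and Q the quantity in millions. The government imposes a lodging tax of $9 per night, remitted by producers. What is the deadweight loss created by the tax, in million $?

Without the tax, 463 − 6P = 3P + 220 gives 9P = 243, so P* = $27 and Q* = 301.
With the tax collected from producers, supply shifts: Qs = 3(P − 9) + 220.
Solving gives Q = 283 with consumers paying $30 and producers receiving $21 (the $9 wedge).
Quantity falls by |ΔQ| = |301 − 283| = 18.
DWL = ½ · t · |ΔQ| = ½ · 9 · 18 = $81.

Deadweight loss = $81 million.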